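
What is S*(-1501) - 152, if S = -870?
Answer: 1305718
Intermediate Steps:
S*(-1501) - 152 = -870*(-1501) - 152 = 1305870 - 152 = 1305718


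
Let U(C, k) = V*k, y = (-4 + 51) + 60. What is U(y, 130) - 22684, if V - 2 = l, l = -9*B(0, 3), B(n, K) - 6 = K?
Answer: -32954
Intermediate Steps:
B(n, K) = 6 + K
y = 107 (y = 47 + 60 = 107)
l = -81 (l = -9*(6 + 3) = -9*9 = -81)
V = -79 (V = 2 - 81 = -79)
U(C, k) = -79*k
U(y, 130) - 22684 = -79*130 - 22684 = -10270 - 22684 = -32954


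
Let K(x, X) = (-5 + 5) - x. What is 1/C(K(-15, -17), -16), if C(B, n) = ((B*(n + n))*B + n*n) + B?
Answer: -1/6929 ≈ -0.00014432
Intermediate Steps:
K(x, X) = -x (K(x, X) = 0 - x = -x)
C(B, n) = B + n² + 2*n*B² (C(B, n) = ((B*(2*n))*B + n²) + B = ((2*B*n)*B + n²) + B = (2*n*B² + n²) + B = (n² + 2*n*B²) + B = B + n² + 2*n*B²)
1/C(K(-15, -17), -16) = 1/(-1*(-15) + (-16)² + 2*(-16)*(-1*(-15))²) = 1/(15 + 256 + 2*(-16)*15²) = 1/(15 + 256 + 2*(-16)*225) = 1/(15 + 256 - 7200) = 1/(-6929) = -1/6929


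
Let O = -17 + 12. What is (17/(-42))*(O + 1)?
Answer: 34/21 ≈ 1.6190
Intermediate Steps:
O = -5
(17/(-42))*(O + 1) = (17/(-42))*(-5 + 1) = (17*(-1/42))*(-4) = -17/42*(-4) = 34/21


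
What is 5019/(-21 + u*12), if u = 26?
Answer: 1673/97 ≈ 17.247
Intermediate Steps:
5019/(-21 + u*12) = 5019/(-21 + 26*12) = 5019/(-21 + 312) = 5019/291 = 5019*(1/291) = 1673/97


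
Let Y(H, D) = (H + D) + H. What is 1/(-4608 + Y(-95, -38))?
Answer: -1/4836 ≈ -0.00020678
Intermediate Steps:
Y(H, D) = D + 2*H (Y(H, D) = (D + H) + H = D + 2*H)
1/(-4608 + Y(-95, -38)) = 1/(-4608 + (-38 + 2*(-95))) = 1/(-4608 + (-38 - 190)) = 1/(-4608 - 228) = 1/(-4836) = -1/4836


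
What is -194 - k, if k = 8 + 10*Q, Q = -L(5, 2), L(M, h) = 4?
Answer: -162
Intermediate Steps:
Q = -4 (Q = -1*4 = -4)
k = -32 (k = 8 + 10*(-4) = 8 - 40 = -32)
-194 - k = -194 - 1*(-32) = -194 + 32 = -162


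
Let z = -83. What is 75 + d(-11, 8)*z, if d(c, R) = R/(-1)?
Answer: 739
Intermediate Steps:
d(c, R) = -R (d(c, R) = R*(-1) = -R)
75 + d(-11, 8)*z = 75 - 1*8*(-83) = 75 - 8*(-83) = 75 + 664 = 739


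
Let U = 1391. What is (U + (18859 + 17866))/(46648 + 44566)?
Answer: 19058/45607 ≈ 0.41787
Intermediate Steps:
(U + (18859 + 17866))/(46648 + 44566) = (1391 + (18859 + 17866))/(46648 + 44566) = (1391 + 36725)/91214 = 38116*(1/91214) = 19058/45607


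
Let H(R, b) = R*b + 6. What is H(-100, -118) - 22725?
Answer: -10919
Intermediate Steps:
H(R, b) = 6 + R*b
H(-100, -118) - 22725 = (6 - 100*(-118)) - 22725 = (6 + 11800) - 22725 = 11806 - 22725 = -10919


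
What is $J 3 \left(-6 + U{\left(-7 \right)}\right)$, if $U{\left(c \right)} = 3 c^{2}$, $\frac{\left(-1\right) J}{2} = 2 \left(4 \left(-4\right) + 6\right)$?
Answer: $16920$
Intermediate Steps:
$J = 40$ ($J = - 2 \cdot 2 \left(4 \left(-4\right) + 6\right) = - 2 \cdot 2 \left(-16 + 6\right) = - 2 \cdot 2 \left(-10\right) = \left(-2\right) \left(-20\right) = 40$)
$J 3 \left(-6 + U{\left(-7 \right)}\right) = 40 \cdot 3 \left(-6 + 3 \left(-7\right)^{2}\right) = 120 \left(-6 + 3 \cdot 49\right) = 120 \left(-6 + 147\right) = 120 \cdot 141 = 16920$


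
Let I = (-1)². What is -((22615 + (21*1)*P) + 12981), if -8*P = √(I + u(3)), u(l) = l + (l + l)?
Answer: -35596 + 21*√10/8 ≈ -35588.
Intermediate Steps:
u(l) = 3*l (u(l) = l + 2*l = 3*l)
I = 1
P = -√10/8 (P = -√(1 + 3*3)/8 = -√(1 + 9)/8 = -√10/8 ≈ -0.39528)
-((22615 + (21*1)*P) + 12981) = -((22615 + (21*1)*(-√10/8)) + 12981) = -((22615 + 21*(-√10/8)) + 12981) = -((22615 - 21*√10/8) + 12981) = -(35596 - 21*√10/8) = -35596 + 21*√10/8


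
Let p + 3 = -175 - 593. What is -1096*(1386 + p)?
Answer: -674040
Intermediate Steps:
p = -771 (p = -3 + (-175 - 593) = -3 - 768 = -771)
-1096*(1386 + p) = -1096*(1386 - 771) = -1096*615 = -674040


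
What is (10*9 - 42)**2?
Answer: 2304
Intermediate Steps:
(10*9 - 42)**2 = (90 - 42)**2 = 48**2 = 2304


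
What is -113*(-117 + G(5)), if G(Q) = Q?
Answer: 12656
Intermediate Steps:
-113*(-117 + G(5)) = -113*(-117 + 5) = -113*(-112) = 12656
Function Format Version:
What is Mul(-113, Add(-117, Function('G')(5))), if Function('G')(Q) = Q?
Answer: 12656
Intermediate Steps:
Mul(-113, Add(-117, Function('G')(5))) = Mul(-113, Add(-117, 5)) = Mul(-113, -112) = 12656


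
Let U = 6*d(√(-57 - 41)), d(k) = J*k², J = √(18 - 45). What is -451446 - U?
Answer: -451446 + 1764*I*√3 ≈ -4.5145e+5 + 3055.3*I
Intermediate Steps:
J = 3*I*√3 (J = √(-27) = 3*I*√3 ≈ 5.1962*I)
d(k) = 3*I*√3*k² (d(k) = (3*I*√3)*k² = 3*I*√3*k²)
U = -1764*I*√3 (U = 6*(3*I*√3*(√(-57 - 41))²) = 6*(3*I*√3*(√(-98))²) = 6*(3*I*√3*(7*I*√2)²) = 6*(3*I*√3*(-98)) = 6*(-294*I*√3) = -1764*I*√3 ≈ -3055.3*I)
-451446 - U = -451446 - (-1764)*I*√3 = -451446 + 1764*I*√3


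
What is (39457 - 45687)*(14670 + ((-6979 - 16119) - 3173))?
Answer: 72274230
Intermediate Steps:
(39457 - 45687)*(14670 + ((-6979 - 16119) - 3173)) = -6230*(14670 + (-23098 - 3173)) = -6230*(14670 - 26271) = -6230*(-11601) = 72274230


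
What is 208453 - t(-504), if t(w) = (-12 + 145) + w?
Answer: 208824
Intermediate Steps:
t(w) = 133 + w
208453 - t(-504) = 208453 - (133 - 504) = 208453 - 1*(-371) = 208453 + 371 = 208824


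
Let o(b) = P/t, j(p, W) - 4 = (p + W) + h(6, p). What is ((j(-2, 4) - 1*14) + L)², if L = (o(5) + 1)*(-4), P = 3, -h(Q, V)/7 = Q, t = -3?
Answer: 2500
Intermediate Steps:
h(Q, V) = -7*Q
j(p, W) = -38 + W + p (j(p, W) = 4 + ((p + W) - 7*6) = 4 + ((W + p) - 42) = 4 + (-42 + W + p) = -38 + W + p)
o(b) = -1 (o(b) = 3/(-3) = 3*(-⅓) = -1)
L = 0 (L = (-1 + 1)*(-4) = 0*(-4) = 0)
((j(-2, 4) - 1*14) + L)² = (((-38 + 4 - 2) - 1*14) + 0)² = ((-36 - 14) + 0)² = (-50 + 0)² = (-50)² = 2500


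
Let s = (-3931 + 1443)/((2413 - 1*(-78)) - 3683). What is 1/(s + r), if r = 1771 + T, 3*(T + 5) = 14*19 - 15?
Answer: 447/827734 ≈ 0.00054003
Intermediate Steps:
T = 236/3 (T = -5 + (14*19 - 15)/3 = -5 + (266 - 15)/3 = -5 + (1/3)*251 = -5 + 251/3 = 236/3 ≈ 78.667)
r = 5549/3 (r = 1771 + 236/3 = 5549/3 ≈ 1849.7)
s = 311/149 (s = -2488/((2413 + 78) - 3683) = -2488/(2491 - 3683) = -2488/(-1192) = -2488*(-1/1192) = 311/149 ≈ 2.0872)
1/(s + r) = 1/(311/149 + 5549/3) = 1/(827734/447) = 447/827734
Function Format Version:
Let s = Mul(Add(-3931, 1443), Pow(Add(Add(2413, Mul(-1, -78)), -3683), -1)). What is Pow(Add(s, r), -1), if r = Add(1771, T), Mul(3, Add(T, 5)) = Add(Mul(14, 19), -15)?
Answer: Rational(447, 827734) ≈ 0.00054003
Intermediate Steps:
T = Rational(236, 3) (T = Add(-5, Mul(Rational(1, 3), Add(Mul(14, 19), -15))) = Add(-5, Mul(Rational(1, 3), Add(266, -15))) = Add(-5, Mul(Rational(1, 3), 251)) = Add(-5, Rational(251, 3)) = Rational(236, 3) ≈ 78.667)
r = Rational(5549, 3) (r = Add(1771, Rational(236, 3)) = Rational(5549, 3) ≈ 1849.7)
s = Rational(311, 149) (s = Mul(-2488, Pow(Add(Add(2413, 78), -3683), -1)) = Mul(-2488, Pow(Add(2491, -3683), -1)) = Mul(-2488, Pow(-1192, -1)) = Mul(-2488, Rational(-1, 1192)) = Rational(311, 149) ≈ 2.0872)
Pow(Add(s, r), -1) = Pow(Add(Rational(311, 149), Rational(5549, 3)), -1) = Pow(Rational(827734, 447), -1) = Rational(447, 827734)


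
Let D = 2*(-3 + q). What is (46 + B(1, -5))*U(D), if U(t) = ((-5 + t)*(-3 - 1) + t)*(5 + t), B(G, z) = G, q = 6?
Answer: 1034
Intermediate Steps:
D = 6 (D = 2*(-3 + 6) = 2*3 = 6)
U(t) = (5 + t)*(20 - 3*t) (U(t) = ((-5 + t)*(-4) + t)*(5 + t) = ((20 - 4*t) + t)*(5 + t) = (20 - 3*t)*(5 + t) = (5 + t)*(20 - 3*t))
(46 + B(1, -5))*U(D) = (46 + 1)*(100 - 3*6**2 + 5*6) = 47*(100 - 3*36 + 30) = 47*(100 - 108 + 30) = 47*22 = 1034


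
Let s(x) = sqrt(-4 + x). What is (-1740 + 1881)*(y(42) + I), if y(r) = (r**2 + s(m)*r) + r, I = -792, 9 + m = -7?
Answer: 142974 + 11844*I*sqrt(5) ≈ 1.4297e+5 + 26484.0*I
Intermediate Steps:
m = -16 (m = -9 - 7 = -16)
y(r) = r + r**2 + 2*I*r*sqrt(5) (y(r) = (r**2 + sqrt(-4 - 16)*r) + r = (r**2 + sqrt(-20)*r) + r = (r**2 + (2*I*sqrt(5))*r) + r = (r**2 + 2*I*r*sqrt(5)) + r = r + r**2 + 2*I*r*sqrt(5))
(-1740 + 1881)*(y(42) + I) = (-1740 + 1881)*(42*(1 + 42 + 2*I*sqrt(5)) - 792) = 141*(42*(43 + 2*I*sqrt(5)) - 792) = 141*((1806 + 84*I*sqrt(5)) - 792) = 141*(1014 + 84*I*sqrt(5)) = 142974 + 11844*I*sqrt(5)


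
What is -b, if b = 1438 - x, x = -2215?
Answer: -3653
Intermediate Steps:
b = 3653 (b = 1438 - 1*(-2215) = 1438 + 2215 = 3653)
-b = -1*3653 = -3653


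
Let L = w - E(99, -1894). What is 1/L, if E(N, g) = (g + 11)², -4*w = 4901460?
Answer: -1/4771054 ≈ -2.0960e-7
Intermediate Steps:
w = -1225365 (w = -¼*4901460 = -1225365)
E(N, g) = (11 + g)²
L = -4771054 (L = -1225365 - (11 - 1894)² = -1225365 - 1*(-1883)² = -1225365 - 1*3545689 = -1225365 - 3545689 = -4771054)
1/L = 1/(-4771054) = -1/4771054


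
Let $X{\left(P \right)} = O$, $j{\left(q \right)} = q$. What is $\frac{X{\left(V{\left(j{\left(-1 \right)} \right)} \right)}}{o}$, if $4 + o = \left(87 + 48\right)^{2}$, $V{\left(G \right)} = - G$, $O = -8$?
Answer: $- \frac{8}{18221} \approx -0.00043905$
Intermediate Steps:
$X{\left(P \right)} = -8$
$o = 18221$ ($o = -4 + \left(87 + 48\right)^{2} = -4 + 135^{2} = -4 + 18225 = 18221$)
$\frac{X{\left(V{\left(j{\left(-1 \right)} \right)} \right)}}{o} = - \frac{8}{18221}$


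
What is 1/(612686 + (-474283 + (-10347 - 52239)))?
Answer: 1/75817 ≈ 1.3190e-5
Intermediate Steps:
1/(612686 + (-474283 + (-10347 - 52239))) = 1/(612686 + (-474283 - 62586)) = 1/(612686 - 536869) = 1/75817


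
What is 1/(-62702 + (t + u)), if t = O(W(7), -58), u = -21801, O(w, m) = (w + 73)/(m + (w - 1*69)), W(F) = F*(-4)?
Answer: -31/2619602 ≈ -1.1834e-5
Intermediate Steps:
W(F) = -4*F
O(w, m) = (73 + w)/(-69 + m + w) (O(w, m) = (73 + w)/(m + (w - 69)) = (73 + w)/(m + (-69 + w)) = (73 + w)/(-69 + m + w))
t = -9/31 (t = (73 - 4*7)/(-69 - 58 - 4*7) = (73 - 28)/(-69 - 58 - 28) = 45/(-155) = -1/155*45 = -9/31 ≈ -0.29032)
1/(-62702 + (t + u)) = 1/(-62702 + (-9/31 - 21801)) = 1/(-62702 - 675840/31) = 1/(-2619602/31) = -31/2619602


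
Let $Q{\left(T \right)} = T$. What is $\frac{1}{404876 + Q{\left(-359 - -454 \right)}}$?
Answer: $\frac{1}{404971} \approx 2.4693 \cdot 10^{-6}$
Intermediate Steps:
$\frac{1}{404876 + Q{\left(-359 - -454 \right)}} = \frac{1}{404876 - -95} = \frac{1}{404876 + \left(-359 + 454\right)} = \frac{1}{404876 + 95} = \frac{1}{404971}$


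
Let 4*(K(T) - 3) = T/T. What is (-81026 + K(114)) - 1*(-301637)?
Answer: 882457/4 ≈ 2.2061e+5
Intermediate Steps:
K(T) = 13/4 (K(T) = 3 + (T/T)/4 = 3 + (¼)*1 = 3 + ¼ = 13/4)
(-81026 + K(114)) - 1*(-301637) = (-81026 + 13/4) - 1*(-301637) = -324091/4 + 301637 = 882457/4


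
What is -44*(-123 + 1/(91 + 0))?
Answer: 492448/91 ≈ 5411.5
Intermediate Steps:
-44*(-123 + 1/(91 + 0)) = -44*(-123 + 1/91) = -44*(-11192/91) = 492448/91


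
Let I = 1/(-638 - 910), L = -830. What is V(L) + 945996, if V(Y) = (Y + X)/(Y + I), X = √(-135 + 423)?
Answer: 1215455731476/1284841 - 18576*√2/1284841 ≈ 9.4600e+5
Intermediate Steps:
X = 12*√2 (X = √288 = 12*√2 ≈ 16.971)
I = -1/1548 (I = 1/(-1548) = -1/1548 ≈ -0.00064600)
V(Y) = (Y + 12*√2)/(-1/1548 + Y) (V(Y) = (Y + 12*√2)/(Y - 1/1548) = (Y + 12*√2)/(-1/1548 + Y))
V(L) + 945996 = 1548*(-830 + 12*√2)/(-1 + 1548*(-830)) + 945996 = 1548*(-830 + 12*√2)/(-1 - 1284840) + 945996 = 1548*(-830 + 12*√2)/(-1284841) + 945996 = 1548*(-1/1284841)*(-830 + 12*√2) + 945996 = (1284840/1284841 - 18576*√2/1284841) + 945996 = 1215455731476/1284841 - 18576*√2/1284841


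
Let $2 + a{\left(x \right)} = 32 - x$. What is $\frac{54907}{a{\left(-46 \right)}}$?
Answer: $\frac{54907}{76} \approx 722.46$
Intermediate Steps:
$a{\left(x \right)} = 30 - x$ ($a{\left(x \right)} = -2 - \left(-32 + x\right) = 30 - x$)
$\frac{54907}{a{\left(-46 \right)}} = \frac{54907}{30 - -46} = \frac{54907}{30 + 46} = \frac{54907}{76}$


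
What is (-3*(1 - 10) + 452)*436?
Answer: 208844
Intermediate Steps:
(-3*(1 - 10) + 452)*436 = (-3*(-9) + 452)*436 = (27 + 452)*436 = 479*436 = 208844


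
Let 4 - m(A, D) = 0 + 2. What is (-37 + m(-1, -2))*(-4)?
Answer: 140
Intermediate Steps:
m(A, D) = 2 (m(A, D) = 4 - (0 + 2) = 4 - 1*2 = 4 - 2 = 2)
(-37 + m(-1, -2))*(-4) = (-37 + 2)*(-4) = -35*(-4) = 140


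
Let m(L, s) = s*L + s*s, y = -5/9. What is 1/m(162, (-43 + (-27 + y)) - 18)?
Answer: -81/526817 ≈ -0.00015375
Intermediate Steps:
y = -5/9 (y = -5*1/9 = -5/9 ≈ -0.55556)
m(L, s) = s**2 + L*s (m(L, s) = L*s + s**2 = s**2 + L*s)
1/m(162, (-43 + (-27 + y)) - 18) = 1/(((-43 + (-27 - 5/9)) - 18)*(162 + ((-43 + (-27 - 5/9)) - 18))) = 1/(((-43 - 248/9) - 18)*(162 + ((-43 - 248/9) - 18))) = 1/((-635/9 - 18)*(162 + (-635/9 - 18))) = 1/(-797*(162 - 797/9)/9) = 1/(-797/9*661/9) = 1/(-526817/81) = -81/526817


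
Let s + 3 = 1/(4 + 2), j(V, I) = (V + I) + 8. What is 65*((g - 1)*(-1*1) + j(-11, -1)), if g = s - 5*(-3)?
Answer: -5915/6 ≈ -985.83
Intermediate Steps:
j(V, I) = 8 + I + V (j(V, I) = (I + V) + 8 = 8 + I + V)
s = -17/6 (s = -3 + 1/(4 + 2) = -3 + 1/6 = -17/6 ≈ -2.8333)
g = 73/6 (g = -17/6 - 5*(-3) = -17/6 + 15 = 73/6 ≈ 12.167)
65*((g - 1)*(-1*1) + j(-11, -1)) = 65*((73/6 - 1)*(-1*1) + (8 - 1 - 11)) = 65*((67/6)*(-1) - 4) = 65*(-67/6 - 4) = 65*(-91/6) = -5915/6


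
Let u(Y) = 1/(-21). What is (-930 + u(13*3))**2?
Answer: 381459961/441 ≈ 8.6499e+5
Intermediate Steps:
u(Y) = -1/21
(-930 + u(13*3))**2 = (-930 - 1/21)**2 = (-19531/21)**2 = 381459961/441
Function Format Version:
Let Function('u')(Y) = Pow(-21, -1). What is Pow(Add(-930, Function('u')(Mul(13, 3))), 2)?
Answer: Rational(381459961, 441) ≈ 8.6499e+5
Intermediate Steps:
Function('u')(Y) = Rational(-1, 21)
Pow(Add(-930, Function('u')(Mul(13, 3))), 2) = Pow(Add(-930, Rational(-1, 21)), 2) = Pow(Rational(-19531, 21), 2) = Rational(381459961, 441)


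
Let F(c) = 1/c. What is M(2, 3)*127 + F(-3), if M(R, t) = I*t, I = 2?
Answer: 2285/3 ≈ 761.67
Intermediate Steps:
F(c) = 1/c
M(R, t) = 2*t
M(2, 3)*127 + F(-3) = (2*3)*127 + 1/(-3) = 6*127 - 1/3 = 762 - 1/3 = 2285/3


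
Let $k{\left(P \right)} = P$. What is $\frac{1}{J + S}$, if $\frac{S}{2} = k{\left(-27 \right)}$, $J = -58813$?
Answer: $- \frac{1}{58867} \approx -1.6987 \cdot 10^{-5}$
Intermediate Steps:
$S = -54$ ($S = 2 \left(-27\right) = -54$)
$\frac{1}{J + S} = \frac{1}{-58813 - 54} = \frac{1}{-58867} = - \frac{1}{58867}$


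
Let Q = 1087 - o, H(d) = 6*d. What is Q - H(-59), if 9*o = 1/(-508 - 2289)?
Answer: 36274294/25173 ≈ 1441.0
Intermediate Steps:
o = -1/25173 (o = 1/(9*(-508 - 2289)) = (⅑)/(-2797) = (⅑)*(-1/2797) = -1/25173 ≈ -3.9725e-5)
Q = 27363052/25173 (Q = 1087 - 1*(-1/25173) = 1087 + 1/25173 = 27363052/25173 ≈ 1087.0)
Q - H(-59) = 27363052/25173 - 6*(-59) = 27363052/25173 - 1*(-354) = 27363052/25173 + 354 = 36274294/25173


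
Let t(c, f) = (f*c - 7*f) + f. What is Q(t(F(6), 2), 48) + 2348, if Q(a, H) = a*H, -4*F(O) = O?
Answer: 1628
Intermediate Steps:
F(O) = -O/4
t(c, f) = -6*f + c*f (t(c, f) = (c*f - 7*f) + f = (-7*f + c*f) + f = -6*f + c*f)
Q(a, H) = H*a
Q(t(F(6), 2), 48) + 2348 = 48*(2*(-6 - ¼*6)) + 2348 = 48*(2*(-6 - 3/2)) + 2348 = 48*(2*(-15/2)) + 2348 = 48*(-15) + 2348 = -720 + 2348 = 1628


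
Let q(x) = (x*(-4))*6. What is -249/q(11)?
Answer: 83/88 ≈ 0.94318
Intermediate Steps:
q(x) = -24*x (q(x) = -4*x*6 = -24*x)
-249/q(11) = -249/((-24*11)) = -249/(-264) = -249*(-1/264) = 83/88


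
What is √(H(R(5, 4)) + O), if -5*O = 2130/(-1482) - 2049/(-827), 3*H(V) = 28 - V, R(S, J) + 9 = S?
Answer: √98188490696010/3064035 ≈ 3.2340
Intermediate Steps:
R(S, J) = -9 + S
H(V) = 28/3 - V/3 (H(V) = (28 - V)/3 = 28/3 - V/3)
O = -212518/1021345 (O = -(2130/(-1482) - 2049/(-827))/5 = -(2130*(-1/1482) - 2049*(-1/827))/5 = -(-355/247 + 2049/827)/5 = -⅕*212518/204269 = -212518/1021345 ≈ -0.20808)
√(H(R(5, 4)) + O) = √((28/3 - (-9 + 5)/3) - 212518/1021345) = √((28/3 - ⅓*(-4)) - 212518/1021345) = √((28/3 + 4/3) - 212518/1021345) = √(32/3 - 212518/1021345) = √(32045486/3064035) = √98188490696010/3064035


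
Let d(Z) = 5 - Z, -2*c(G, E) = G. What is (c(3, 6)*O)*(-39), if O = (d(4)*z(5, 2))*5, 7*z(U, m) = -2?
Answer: -585/7 ≈ -83.571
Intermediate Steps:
c(G, E) = -G/2
z(U, m) = -2/7 (z(U, m) = (⅐)*(-2) = -2/7)
O = -10/7 (O = ((5 - 1*4)*(-2/7))*5 = ((5 - 4)*(-2/7))*5 = (1*(-2/7))*5 = -2/7*5 = -10/7 ≈ -1.4286)
(c(3, 6)*O)*(-39) = (-½*3*(-10/7))*(-39) = -3/2*(-10/7)*(-39) = (15/7)*(-39) = -585/7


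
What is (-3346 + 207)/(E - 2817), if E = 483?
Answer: 3139/2334 ≈ 1.3449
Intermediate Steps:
(-3346 + 207)/(E - 2817) = (-3346 + 207)/(483 - 2817) = -3139/(-2334) = -3139*(-1/2334) = 3139/2334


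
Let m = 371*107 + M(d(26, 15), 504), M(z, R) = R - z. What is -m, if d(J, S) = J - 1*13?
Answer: -40188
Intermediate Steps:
d(J, S) = -13 + J (d(J, S) = J - 13 = -13 + J)
m = 40188 (m = 371*107 + (504 - (-13 + 26)) = 39697 + (504 - 1*13) = 39697 + (504 - 13) = 39697 + 491 = 40188)
-m = -1*40188 = -40188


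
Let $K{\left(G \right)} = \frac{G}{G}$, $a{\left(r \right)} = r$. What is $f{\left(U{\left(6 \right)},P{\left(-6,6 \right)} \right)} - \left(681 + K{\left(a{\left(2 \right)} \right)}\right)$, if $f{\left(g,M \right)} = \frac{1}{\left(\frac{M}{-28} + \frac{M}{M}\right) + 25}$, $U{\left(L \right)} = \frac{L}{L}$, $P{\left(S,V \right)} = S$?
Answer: $- \frac{250280}{367} \approx -681.96$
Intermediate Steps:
$K{\left(G \right)} = 1$
$U{\left(L \right)} = 1$
$f{\left(g,M \right)} = \frac{1}{26 - \frac{M}{28}}$ ($f{\left(g,M \right)} = \frac{1}{\left(M \left(- \frac{1}{28}\right) + 1\right) + 25} = \frac{1}{\left(- \frac{M}{28} + 1\right) + 25} = \frac{1}{\left(1 - \frac{M}{28}\right) + 25} = \frac{1}{26 - \frac{M}{28}}$)
$f{\left(U{\left(6 \right)},P{\left(-6,6 \right)} \right)} - \left(681 + K{\left(a{\left(2 \right)} \right)}\right) = - \frac{28}{-728 - 6} - 682 = - \frac{28}{-734} - 682 = \left(-28\right) \left(- \frac{1}{734}\right) - 682 = \frac{14}{367} - 682 = - \frac{250280}{367}$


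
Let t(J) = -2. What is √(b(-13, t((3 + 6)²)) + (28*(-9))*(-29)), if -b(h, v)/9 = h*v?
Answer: 3*√786 ≈ 84.107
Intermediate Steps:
b(h, v) = -9*h*v
√(b(-13, t((3 + 6)²)) + (28*(-9))*(-29)) = √(-9*(-13)*(-2) + (28*(-9))*(-29)) = √(-234 - 252*(-29)) = √(-234 + 7308) = √7074 = 3*√786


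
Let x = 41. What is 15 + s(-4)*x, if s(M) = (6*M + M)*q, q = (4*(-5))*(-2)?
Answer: -45905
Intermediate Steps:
q = 40 (q = -20*(-2) = 40)
s(M) = 280*M (s(M) = (6*M + M)*40 = (7*M)*40 = 280*M)
15 + s(-4)*x = 15 + (280*(-4))*41 = 15 - 1120*41 = 15 - 45920 = -45905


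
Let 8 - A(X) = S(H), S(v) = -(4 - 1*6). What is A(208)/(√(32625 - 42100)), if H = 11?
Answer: -6*I*√379/1895 ≈ -0.06164*I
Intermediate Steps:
S(v) = 2 (S(v) = -(4 - 6) = -1*(-2) = 2)
A(X) = 6 (A(X) = 8 - 1*2 = 8 - 2 = 6)
A(208)/(√(32625 - 42100)) = 6/(√(32625 - 42100)) = 6/(√(-9475)) = 6/((5*I*√379)) = 6*(-I*√379/1895) = -6*I*√379/1895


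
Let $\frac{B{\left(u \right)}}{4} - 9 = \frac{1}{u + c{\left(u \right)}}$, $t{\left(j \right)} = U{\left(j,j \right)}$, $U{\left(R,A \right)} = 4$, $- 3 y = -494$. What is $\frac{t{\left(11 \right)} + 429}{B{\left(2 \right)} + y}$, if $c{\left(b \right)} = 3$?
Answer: $\frac{6495}{3022} \approx 2.1492$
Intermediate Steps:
$y = \frac{494}{3}$ ($y = \left(- \frac{1}{3}\right) \left(-494\right) = \frac{494}{3} \approx 164.67$)
$t{\left(j \right)} = 4$
$B{\left(u \right)} = 36 + \frac{4}{3 + u}$ ($B{\left(u \right)} = 36 + \frac{4}{u + 3} = 36 + \frac{4}{3 + u}$)
$\frac{t{\left(11 \right)} + 429}{B{\left(2 \right)} + y} = \frac{4 + 429}{\frac{4 \left(28 + 9 \cdot 2\right)}{3 + 2} + \frac{494}{3}} = \frac{433}{\frac{4 \left(28 + 18\right)}{5} + \frac{494}{3}} = \frac{433}{4 \cdot \frac{1}{5} \cdot 46 + \frac{494}{3}} = \frac{433}{\frac{184}{5} + \frac{494}{3}} = \frac{433}{\frac{3022}{15}} = 433 \cdot \frac{15}{3022} = \frac{6495}{3022}$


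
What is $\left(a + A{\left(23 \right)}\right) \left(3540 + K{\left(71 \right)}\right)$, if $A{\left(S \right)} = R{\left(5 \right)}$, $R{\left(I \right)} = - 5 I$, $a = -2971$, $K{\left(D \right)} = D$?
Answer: $-10818556$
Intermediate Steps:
$A{\left(S \right)} = -25$ ($A{\left(S \right)} = \left(-5\right) 5 = -25$)
$\left(a + A{\left(23 \right)}\right) \left(3540 + K{\left(71 \right)}\right) = \left(-2971 - 25\right) \left(3540 + 71\right) = \left(-2996\right) 3611 = -10818556$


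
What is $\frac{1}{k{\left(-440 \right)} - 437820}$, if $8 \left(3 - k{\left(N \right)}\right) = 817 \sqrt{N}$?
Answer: $- \frac{184344}{80710869253} + \frac{86 i \sqrt{110}}{80710869253} \approx -2.284 \cdot 10^{-6} + 1.1175 \cdot 10^{-8} i$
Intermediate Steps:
$k{\left(N \right)} = 3 - \frac{817 \sqrt{N}}{8}$
$\frac{1}{k{\left(-440 \right)} - 437820} = \frac{1}{\left(3 - \frac{817 \sqrt{-440}}{8}\right) - 437820} = \frac{1}{\left(3 - \frac{817 \cdot 2 i \sqrt{110}}{8}\right) - 437820} = \frac{1}{\left(3 - \frac{817 i \sqrt{110}}{4}\right) - 437820} = \frac{1}{-437817 - \frac{817 i \sqrt{110}}{4}}$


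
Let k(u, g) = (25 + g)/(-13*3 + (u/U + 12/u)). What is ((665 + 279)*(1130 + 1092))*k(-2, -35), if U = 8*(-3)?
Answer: 22882560/49 ≈ 4.6699e+5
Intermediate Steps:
U = -24
k(u, g) = (25 + g)/(-39 + 12/u - u/24) (k(u, g) = (25 + g)/(-13*3 + (u/(-24) + 12/u)) = (25 + g)/(-39 + (u*(-1/24) + 12/u)) = (25 + g)/(-39 + (-u/24 + 12/u)) = (25 + g)/(-39 + (12/u - u/24)) = (25 + g)/(-39 + 12/u - u/24))
((665 + 279)*(1130 + 1092))*k(-2, -35) = ((665 + 279)*(1130 + 1092))*(-24*(-2)*(25 - 35)/(-288 + (-2)² + 936*(-2))) = (944*2222)*(-24*(-2)*(-10)/(-288 + 4 - 1872)) = 2097568*(-24*(-2)*(-10)/(-2156)) = 2097568*(-24*(-2)*(-1/2156)*(-10)) = 2097568*(120/539) = 22882560/49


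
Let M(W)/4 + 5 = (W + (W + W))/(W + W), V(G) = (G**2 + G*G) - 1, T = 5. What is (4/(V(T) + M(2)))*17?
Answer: 68/35 ≈ 1.9429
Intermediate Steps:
V(G) = -1 + 2*G**2 (V(G) = (G**2 + G**2) - 1 = 2*G**2 - 1 = -1 + 2*G**2)
M(W) = -14 (M(W) = -20 + 4*((W + (W + W))/(W + W)) = -20 + 4*((W + 2*W)/((2*W))) = -20 + 4*((3*W)*(1/(2*W))) = -20 + 4*(3/2) = -20 + 6 = -14)
(4/(V(T) + M(2)))*17 = (4/((-1 + 2*5**2) - 14))*17 = (4/((-1 + 2*25) - 14))*17 = (4/((-1 + 50) - 14))*17 = (4/(49 - 14))*17 = (4/35)*17 = 68/35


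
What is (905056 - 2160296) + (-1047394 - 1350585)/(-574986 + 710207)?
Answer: -169737206019/135221 ≈ -1.2553e+6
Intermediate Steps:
(905056 - 2160296) + (-1047394 - 1350585)/(-574986 + 710207) = -1255240 - 2397979/135221 = -169737206019/135221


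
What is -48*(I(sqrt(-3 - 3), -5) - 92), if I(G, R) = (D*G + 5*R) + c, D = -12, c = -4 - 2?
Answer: 5904 + 576*I*sqrt(6) ≈ 5904.0 + 1410.9*I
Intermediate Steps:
c = -6
I(G, R) = -6 - 12*G + 5*R (I(G, R) = (-12*G + 5*R) - 6 = -6 - 12*G + 5*R)
-48*(I(sqrt(-3 - 3), -5) - 92) = -48*((-6 - 12*sqrt(-3 - 3) + 5*(-5)) - 92) = -48*((-6 - 12*I*sqrt(6) - 25) - 92) = -48*((-31 - 12*I*sqrt(6)) - 92) = -48*(-123 - 12*I*sqrt(6)) = 5904 + 576*I*sqrt(6)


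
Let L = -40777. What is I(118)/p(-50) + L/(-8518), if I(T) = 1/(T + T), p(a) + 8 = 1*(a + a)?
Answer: 519657829/108553392 ≈ 4.7871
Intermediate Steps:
p(a) = -8 + 2*a (p(a) = -8 + 1*(a + a) = -8 + 1*(2*a) = -8 + 2*a)
I(T) = 1/(2*T)
I(118)/p(-50) + L/(-8518) = ((½)/118)/(-8 + 2*(-50)) - 40777/(-8518) = ((½)*(1/118))/(-8 - 100) - 40777*(-1/8518) = (1/236)/(-108) + 40777/8518 = (1/236)*(-1/108) + 40777/8518 = -1/25488 + 40777/8518 = 519657829/108553392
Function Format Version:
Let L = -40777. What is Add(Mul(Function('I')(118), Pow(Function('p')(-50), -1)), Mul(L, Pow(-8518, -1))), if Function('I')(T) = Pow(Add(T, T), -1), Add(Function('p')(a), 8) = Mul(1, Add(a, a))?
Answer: Rational(519657829, 108553392) ≈ 4.7871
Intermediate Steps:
Function('p')(a) = Add(-8, Mul(2, a)) (Function('p')(a) = Add(-8, Mul(1, Add(a, a))) = Add(-8, Mul(1, Mul(2, a))) = Add(-8, Mul(2, a)))
Function('I')(T) = Mul(Rational(1, 2), Pow(T, -1)) (Function('I')(T) = Pow(Mul(2, T), -1) = Mul(Rational(1, 2), Pow(T, -1)))
Add(Mul(Function('I')(118), Pow(Function('p')(-50), -1)), Mul(L, Pow(-8518, -1))) = Add(Mul(Mul(Rational(1, 2), Pow(118, -1)), Pow(Add(-8, Mul(2, -50)), -1)), Mul(-40777, Pow(-8518, -1))) = Add(Mul(Mul(Rational(1, 2), Rational(1, 118)), Pow(Add(-8, -100), -1)), Mul(-40777, Rational(-1, 8518))) = Add(Mul(Rational(1, 236), Pow(-108, -1)), Rational(40777, 8518)) = Add(Mul(Rational(1, 236), Rational(-1, 108)), Rational(40777, 8518)) = Add(Rational(-1, 25488), Rational(40777, 8518)) = Rational(519657829, 108553392)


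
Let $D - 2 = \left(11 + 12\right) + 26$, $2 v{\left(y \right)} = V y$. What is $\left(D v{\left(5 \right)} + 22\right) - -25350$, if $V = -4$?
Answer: $24862$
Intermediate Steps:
$v{\left(y \right)} = - 2 y$ ($v{\left(y \right)} = \frac{\left(-4\right) y}{2} = - 2 y$)
$D = 51$ ($D = 2 + \left(\left(11 + 12\right) + 26\right) = 2 + \left(23 + 26\right) = 2 + 49 = 51$)
$\left(D v{\left(5 \right)} + 22\right) - -25350 = \left(51 \left(\left(-2\right) 5\right) + 22\right) - -25350 = \left(51 \left(-10\right) + 22\right) + 25350 = \left(-510 + 22\right) + 25350 = -488 + 25350 = 24862$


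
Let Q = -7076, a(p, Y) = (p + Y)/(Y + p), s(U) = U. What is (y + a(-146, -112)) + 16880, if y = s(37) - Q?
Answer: 23994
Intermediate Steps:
a(p, Y) = 1 (a(p, Y) = (Y + p)/(Y + p) = 1)
y = 7113 (y = 37 - 1*(-7076) = 37 + 7076 = 7113)
(y + a(-146, -112)) + 16880 = (7113 + 1) + 16880 = 7114 + 16880 = 23994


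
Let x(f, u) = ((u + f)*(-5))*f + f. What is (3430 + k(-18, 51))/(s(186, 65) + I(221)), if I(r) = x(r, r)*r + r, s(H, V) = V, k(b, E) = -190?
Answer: -1080/35963161 ≈ -3.0031e-5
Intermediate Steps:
x(f, u) = f + f*(-5*f - 5*u) (x(f, u) = ((f + u)*(-5))*f + f = (-5*f - 5*u)*f + f = f*(-5*f - 5*u) + f = f + f*(-5*f - 5*u))
I(r) = r + r²*(1 - 10*r) (I(r) = (r*(1 - 5*r - 5*r))*r + r = (r*(1 - 10*r))*r + r = r²*(1 - 10*r) + r = r + r²*(1 - 10*r))
(3430 + k(-18, 51))/(s(186, 65) + I(221)) = (3430 - 190)/(65 + 221*(1 + 221 - 10*221²)) = 3240/(65 + 221*(1 + 221 - 10*48841)) = 3240/(65 + 221*(1 + 221 - 488410)) = 3240/(65 + 221*(-488188)) = 3240/(65 - 107889548) = 3240/(-107889483) = 3240*(-1/107889483) = -1080/35963161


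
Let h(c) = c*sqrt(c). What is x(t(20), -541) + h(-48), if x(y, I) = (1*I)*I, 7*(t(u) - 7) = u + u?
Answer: 292681 - 192*I*sqrt(3) ≈ 2.9268e+5 - 332.55*I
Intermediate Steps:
t(u) = 7 + 2*u/7 (t(u) = 7 + (u + u)/7 = 7 + (2*u)/7 = 7 + 2*u/7)
h(c) = c**(3/2)
x(y, I) = I**2 (x(y, I) = I*I = I**2)
x(t(20), -541) + h(-48) = (-541)**2 + (-48)**(3/2) = 292681 - 192*I*sqrt(3)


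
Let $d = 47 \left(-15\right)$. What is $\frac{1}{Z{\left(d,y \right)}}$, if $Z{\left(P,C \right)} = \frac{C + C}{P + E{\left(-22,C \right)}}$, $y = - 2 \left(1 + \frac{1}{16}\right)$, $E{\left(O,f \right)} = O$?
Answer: $\frac{2908}{17} \approx 171.06$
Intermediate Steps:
$y = - \frac{17}{8}$ ($y = - 2 \left(1 + \frac{1}{16}\right) = \left(-2\right) \frac{17}{16} = - \frac{17}{8} \approx -2.125$)
$d = -705$
$Z{\left(P,C \right)} = \frac{2 C}{-22 + P}$ ($Z{\left(P,C \right)} = \frac{C + C}{P - 22} = \frac{2 C}{-22 + P}$)
$\frac{1}{Z{\left(d,y \right)}} = \frac{1}{2 \left(- \frac{17}{8}\right) \frac{1}{-22 - 705}} = \frac{1}{2 \left(- \frac{17}{8}\right) \frac{1}{-727}} = \frac{1}{2 \left(- \frac{17}{8}\right) \left(- \frac{1}{727}\right)} = \frac{1}{\frac{17}{2908}} = \frac{2908}{17}$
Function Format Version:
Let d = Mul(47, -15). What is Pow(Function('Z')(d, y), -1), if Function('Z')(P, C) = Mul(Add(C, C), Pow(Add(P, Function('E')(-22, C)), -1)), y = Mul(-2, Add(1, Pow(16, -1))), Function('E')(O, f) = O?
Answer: Rational(2908, 17) ≈ 171.06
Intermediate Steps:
y = Rational(-17, 8) (y = Mul(-2, Add(1, Rational(1, 16))) = Mul(-2, Rational(17, 16)) = Rational(-17, 8) ≈ -2.1250)
d = -705
Function('Z')(P, C) = Mul(2, C, Pow(Add(-22, P), -1)) (Function('Z')(P, C) = Mul(Add(C, C), Pow(Add(P, -22), -1)) = Mul(Mul(2, C), Pow(Add(-22, P), -1)) = Mul(2, C, Pow(Add(-22, P), -1)))
Pow(Function('Z')(d, y), -1) = Pow(Mul(2, Rational(-17, 8), Pow(Add(-22, -705), -1)), -1) = Pow(Mul(2, Rational(-17, 8), Pow(-727, -1)), -1) = Pow(Mul(2, Rational(-17, 8), Rational(-1, 727)), -1) = Pow(Rational(17, 2908), -1) = Rational(2908, 17)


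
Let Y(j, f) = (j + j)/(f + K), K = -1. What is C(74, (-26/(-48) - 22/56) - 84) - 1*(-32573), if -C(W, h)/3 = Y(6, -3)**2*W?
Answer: 30575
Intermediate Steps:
Y(j, f) = 2*j/(-1 + f) (Y(j, f) = (j + j)/(f - 1) = (2*j)/(-1 + f) = 2*j/(-1 + f))
C(W, h) = -27*W (C(W, h) = -3*(2*6/(-1 - 3))**2*W = -3*(2*6/(-4))**2*W = -3*(2*6*(-1/4))**2*W = -3*(-3)**2*W = -27*W)
C(74, (-26/(-48) - 22/56) - 84) - 1*(-32573) = -27*74 - 1*(-32573) = -1998 + 32573 = 30575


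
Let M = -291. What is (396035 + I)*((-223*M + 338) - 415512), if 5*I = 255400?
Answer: -156615889315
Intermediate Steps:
I = 51080 (I = (⅕)*255400 = 51080)
(396035 + I)*((-223*M + 338) - 415512) = (396035 + 51080)*((-223*(-291) + 338) - 415512) = 447115*((64893 + 338) - 415512) = 447115*(65231 - 415512) = 447115*(-350281) = -156615889315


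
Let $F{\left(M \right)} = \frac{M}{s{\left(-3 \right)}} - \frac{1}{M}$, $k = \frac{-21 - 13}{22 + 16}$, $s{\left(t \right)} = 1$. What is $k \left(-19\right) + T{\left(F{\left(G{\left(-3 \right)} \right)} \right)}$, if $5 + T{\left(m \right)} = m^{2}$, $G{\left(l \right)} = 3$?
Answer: $\frac{172}{9} \approx 19.111$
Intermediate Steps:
$k = - \frac{17}{19}$ ($k = - \frac{34}{38} = \left(-34\right) \frac{1}{38} = - \frac{17}{19} \approx -0.89474$)
$F{\left(M \right)} = M - \frac{1}{M}$ ($F{\left(M \right)} = \frac{M}{1} - \frac{1}{M} = M 1 - \frac{1}{M} = M - \frac{1}{M}$)
$T{\left(m \right)} = -5 + m^{2}$
$k \left(-19\right) + T{\left(F{\left(G{\left(-3 \right)} \right)} \right)} = \left(- \frac{17}{19}\right) \left(-19\right) - \left(5 - \left(3 - \frac{1}{3}\right)^{2}\right) = 17 - \left(5 - \left(3 - \frac{1}{3}\right)^{2}\right) = 17 - \left(5 - \left(\frac{8}{3}\right)^{2}\right) = 17 + \left(-5 + \frac{64}{9}\right) = 17 + \frac{19}{9} = \frac{172}{9}$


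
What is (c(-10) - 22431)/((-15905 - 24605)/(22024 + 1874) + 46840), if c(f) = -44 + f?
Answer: -53734653/111934181 ≈ -0.48006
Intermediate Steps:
(c(-10) - 22431)/((-15905 - 24605)/(22024 + 1874) + 46840) = ((-44 - 10) - 22431)/((-15905 - 24605)/(22024 + 1874) + 46840) = (-54 - 22431)/(-40510/23898 + 46840) = -22485/(-40510*1/23898 + 46840) = -22485/(-20255/11949 + 46840) = -22485/559670905/11949 = -22485*11949/559670905 = -53734653/111934181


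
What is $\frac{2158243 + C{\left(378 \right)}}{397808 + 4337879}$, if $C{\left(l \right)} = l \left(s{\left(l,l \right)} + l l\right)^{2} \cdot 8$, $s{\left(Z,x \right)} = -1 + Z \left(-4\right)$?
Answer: $\frac{60436939312627}{4735687} \approx 1.2762 \cdot 10^{7}$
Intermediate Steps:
$s{\left(Z,x \right)} = -1 - 4 Z$
$C{\left(l \right)} = 8 l \left(-1 + l^{2} - 4 l\right)^{2}$ ($C{\left(l \right)} = l \left(\left(-1 - 4 l\right) + l l\right)^{2} \cdot 8 = l \left(\left(-1 - 4 l\right) + l^{2}\right)^{2} \cdot 8 = l \left(-1 + l^{2} - 4 l\right)^{2} \cdot 8 = 8 l \left(-1 + l^{2} - 4 l\right)^{2}$)
$\frac{2158243 + C{\left(378 \right)}}{397808 + 4337879} = \frac{2158243 + 8 \cdot 378 \left(1 - 378^{2} + 4 \cdot 378\right)^{2}}{397808 + 4337879} = \frac{2158243 + 8 \cdot 378 \left(1 - 142884 + 1512\right)^{2}}{4735687} = \left(2158243 + 8 \cdot 378 \left(1 - 142884 + 1512\right)^{2}\right) \frac{1}{4735687} = \left(2158243 + 8 \cdot 378 \left(-141371\right)^{2}\right) \frac{1}{4735687} = \left(2158243 + 8 \cdot 378 \cdot 19985759641\right) \frac{1}{4735687} = \left(2158243 + 60436937154384\right) \frac{1}{4735687} = 60436939312627 \cdot \frac{1}{4735687} = \frac{60436939312627}{4735687}$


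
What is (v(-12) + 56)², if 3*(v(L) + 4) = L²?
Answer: 10000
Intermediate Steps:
v(L) = -4 + L²/3
(v(-12) + 56)² = ((-4 + (⅓)*(-12)²) + 56)² = ((-4 + (⅓)*144) + 56)² = ((-4 + 48) + 56)² = (44 + 56)² = 100² = 10000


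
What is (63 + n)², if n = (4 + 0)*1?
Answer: 4489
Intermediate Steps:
n = 4 (n = 4*1 = 4)
(63 + n)² = (63 + 4)² = 67² = 4489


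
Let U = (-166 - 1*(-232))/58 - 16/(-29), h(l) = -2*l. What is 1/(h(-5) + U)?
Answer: 29/339 ≈ 0.085546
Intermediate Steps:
U = 49/29 (U = (-166 + 232)*(1/58) - 16*(-1/29) = 66*(1/58) + 16/29 = 33/29 + 16/29 = 49/29 ≈ 1.6897)
1/(h(-5) + U) = 1/(-2*(-5) + 49/29) = 1/(10 + 49/29) = 1/(339/29) = 29/339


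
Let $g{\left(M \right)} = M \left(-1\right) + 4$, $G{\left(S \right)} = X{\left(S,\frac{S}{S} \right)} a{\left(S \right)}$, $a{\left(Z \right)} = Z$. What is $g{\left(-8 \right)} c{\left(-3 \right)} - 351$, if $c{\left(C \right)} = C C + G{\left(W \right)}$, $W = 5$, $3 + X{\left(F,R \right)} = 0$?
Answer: $-423$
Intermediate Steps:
$X{\left(F,R \right)} = -3$ ($X{\left(F,R \right)} = -3 + 0 = -3$)
$G{\left(S \right)} = - 3 S$
$c{\left(C \right)} = -15 + C^{2}$ ($c{\left(C \right)} = C C - 15 = C^{2} - 15 = -15 + C^{2}$)
$g{\left(M \right)} = 4 - M$ ($g{\left(M \right)} = - M + 4 = 4 - M$)
$g{\left(-8 \right)} c{\left(-3 \right)} - 351 = \left(4 - -8\right) \left(-15 + \left(-3\right)^{2}\right) - 351 = \left(4 + 8\right) \left(-15 + 9\right) - 351 = 12 \left(-6\right) - 351 = -72 - 351 = -423$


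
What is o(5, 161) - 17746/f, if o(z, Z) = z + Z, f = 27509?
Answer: 4548748/27509 ≈ 165.35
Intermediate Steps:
o(z, Z) = Z + z
o(5, 161) - 17746/f = (161 + 5) - 17746/27509 = 166 - 17746/27509 = 4548748/27509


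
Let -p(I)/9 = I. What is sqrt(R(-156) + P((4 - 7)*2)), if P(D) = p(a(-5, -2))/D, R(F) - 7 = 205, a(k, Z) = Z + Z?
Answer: sqrt(206) ≈ 14.353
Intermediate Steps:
a(k, Z) = 2*Z
R(F) = 212 (R(F) = 7 + 205 = 212)
p(I) = -9*I
P(D) = 36/D (P(D) = (-18*(-2))/D = (-9*(-4))/D = 36/D)
sqrt(R(-156) + P((4 - 7)*2)) = sqrt(212 + 36/(((4 - 7)*2))) = sqrt(212 + 36/((-3*2))) = sqrt(212 + 36/(-6)) = sqrt(212 + 36*(-1/6)) = sqrt(212 - 6) = sqrt(206)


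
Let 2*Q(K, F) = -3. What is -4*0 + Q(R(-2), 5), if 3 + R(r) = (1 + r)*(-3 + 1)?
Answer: -3/2 ≈ -1.5000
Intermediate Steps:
R(r) = -5 - 2*r (R(r) = -3 + (1 + r)*(-3 + 1) = -3 + (1 + r)*(-2) = -3 + (-2 - 2*r) = -5 - 2*r)
Q(K, F) = -3/2 (Q(K, F) = (½)*(-3) = -3/2)
-4*0 + Q(R(-2), 5) = -4*0 - 3/2 = 0 - 3/2 = -3/2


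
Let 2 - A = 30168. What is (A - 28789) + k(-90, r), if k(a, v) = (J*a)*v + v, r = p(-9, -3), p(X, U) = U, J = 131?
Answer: -23588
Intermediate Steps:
r = -3
A = -30166 (A = 2 - 1*30168 = 2 - 30168 = -30166)
k(a, v) = v + 131*a*v (k(a, v) = (131*a)*v + v = 131*a*v + v = v + 131*a*v)
(A - 28789) + k(-90, r) = (-30166 - 28789) - 3*(1 + 131*(-90)) = -58955 - 3*(1 - 11790) = -58955 - 3*(-11789) = -58955 + 35367 = -23588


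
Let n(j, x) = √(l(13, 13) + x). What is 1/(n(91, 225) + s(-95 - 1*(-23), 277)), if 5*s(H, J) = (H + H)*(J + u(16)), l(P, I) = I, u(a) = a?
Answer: -105480/890079457 - 25*√238/1780158914 ≈ -0.00011872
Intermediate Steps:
n(j, x) = √(13 + x)
s(H, J) = 2*H*(16 + J)/5 (s(H, J) = ((H + H)*(J + 16))/5 = ((2*H)*(16 + J))/5 = (2*H*(16 + J))/5 = 2*H*(16 + J)/5)
1/(n(91, 225) + s(-95 - 1*(-23), 277)) = 1/(√(13 + 225) + 2*(-95 - 1*(-23))*(16 + 277)/5) = 1/(√238 + (⅖)*(-95 + 23)*293) = 1/(√238 + (⅖)*(-72)*293) = 1/(√238 - 42192/5) = 1/(-42192/5 + √238)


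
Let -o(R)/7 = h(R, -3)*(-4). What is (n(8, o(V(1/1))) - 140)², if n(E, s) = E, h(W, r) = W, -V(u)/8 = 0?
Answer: 17424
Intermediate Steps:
V(u) = 0 (V(u) = -8*0 = 0)
o(R) = 28*R (o(R) = -7*R*(-4) = -(-28)*R = 28*R)
(n(8, o(V(1/1))) - 140)² = (8 - 140)² = (-132)² = 17424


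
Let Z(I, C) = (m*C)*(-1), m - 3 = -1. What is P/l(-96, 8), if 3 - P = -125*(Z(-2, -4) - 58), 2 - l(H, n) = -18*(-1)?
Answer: 6247/16 ≈ 390.44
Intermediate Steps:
m = 2 (m = 3 - 1 = 2)
Z(I, C) = -2*C (Z(I, C) = (2*C)*(-1) = -2*C)
l(H, n) = -16 (l(H, n) = 2 - (-18)*(-1) = 2 - 1*18 = 2 - 18 = -16)
P = -6247 (P = 3 - (-125)*(-2*(-4) - 58) = 3 - (-125)*(8 - 58) = 3 - (-125)*(-50) = 3 - 1*6250 = 3 - 6250 = -6247)
P/l(-96, 8) = -6247/(-16) = -6247*(-1/16) = 6247/16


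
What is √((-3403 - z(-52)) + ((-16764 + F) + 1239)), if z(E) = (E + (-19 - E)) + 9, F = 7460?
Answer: I*√11458 ≈ 107.04*I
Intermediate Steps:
z(E) = -10 (z(E) = -19 + 9 = -10)
√((-3403 - z(-52)) + ((-16764 + F) + 1239)) = √((-3403 - 1*(-10)) + ((-16764 + 7460) + 1239)) = √((-3403 + 10) + (-9304 + 1239)) = √(-3393 - 8065) = √(-11458) = I*√11458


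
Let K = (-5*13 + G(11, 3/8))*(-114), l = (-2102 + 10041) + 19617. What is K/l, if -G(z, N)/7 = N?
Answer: 30837/110224 ≈ 0.27977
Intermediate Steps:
G(z, N) = -7*N
l = 27556 (l = 7939 + 19617 = 27556)
K = 30837/4 (K = (-5*13 - 21/8)*(-114) = (-65 - 21/8)*(-114) = -541/8*(-114) = 30837/4 ≈ 7709.3)
K/l = (30837/4)/27556 = (30837/4)*(1/27556) = 30837/110224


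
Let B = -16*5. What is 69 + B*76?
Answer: -6011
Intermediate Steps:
B = -80
69 + B*76 = 69 - 80*76 = 69 - 6080 = -6011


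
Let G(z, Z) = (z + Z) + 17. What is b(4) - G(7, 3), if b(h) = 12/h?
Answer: -24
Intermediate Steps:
G(z, Z) = 17 + Z + z (G(z, Z) = (Z + z) + 17 = 17 + Z + z)
b(4) - G(7, 3) = 12/4 - (17 + 3 + 7) = 12*(¼) - 1*27 = 3 - 27 = -24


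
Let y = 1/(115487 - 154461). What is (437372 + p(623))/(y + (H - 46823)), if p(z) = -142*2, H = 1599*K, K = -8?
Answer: -5678355904/774478337 ≈ -7.3318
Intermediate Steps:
H = -12792 (H = 1599*(-8) = -12792)
y = -1/38974 (y = 1/(-38974) = -1/38974 ≈ -2.5658e-5)
p(z) = -284
(437372 + p(623))/(y + (H - 46823)) = (437372 - 284)/(-1/38974 + (-12792 - 46823)) = 437088/(-1/38974 - 59615) = 437088/(-2323435011/38974) = 437088*(-38974/2323435011) = -5678355904/774478337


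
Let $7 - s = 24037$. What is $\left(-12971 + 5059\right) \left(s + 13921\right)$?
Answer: $79982408$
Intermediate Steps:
$s = -24030$ ($s = 7 - 24037 = -24030$)
$\left(-12971 + 5059\right) \left(s + 13921\right) = \left(-12971 + 5059\right) \left(-24030 + 13921\right) = \left(-7912\right) \left(-10109\right) = 79982408$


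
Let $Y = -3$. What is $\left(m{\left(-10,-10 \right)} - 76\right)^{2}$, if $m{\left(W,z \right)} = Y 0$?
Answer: $5776$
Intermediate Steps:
$m{\left(W,z \right)} = 0$ ($m{\left(W,z \right)} = \left(-3\right) 0 = 0$)
$\left(m{\left(-10,-10 \right)} - 76\right)^{2} = \left(0 - 76\right)^{2} = \left(-76\right)^{2} = 5776$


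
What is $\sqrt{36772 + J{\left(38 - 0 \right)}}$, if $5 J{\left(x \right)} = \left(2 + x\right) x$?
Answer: $2 \sqrt{9269} \approx 192.55$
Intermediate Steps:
$J{\left(x \right)} = \frac{x \left(2 + x\right)}{5}$ ($J{\left(x \right)} = \frac{\left(2 + x\right) x}{5} = \frac{x \left(2 + x\right)}{5}$)
$\sqrt{36772 + J{\left(38 - 0 \right)}} = \sqrt{36772 + \frac{\left(38 - 0\right) \left(2 + \left(38 - 0\right)\right)}{5}} = \sqrt{36772 + \frac{\left(38 + 0\right) \left(2 + \left(38 + 0\right)\right)}{5}} = \sqrt{36772 + \frac{1}{5} \cdot 38 \left(2 + 38\right)} = \sqrt{36772 + \frac{1}{5} \cdot 38 \cdot 40} = \sqrt{36772 + 304} = \sqrt{37076} = 2 \sqrt{9269}$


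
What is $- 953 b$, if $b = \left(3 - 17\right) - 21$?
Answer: $33355$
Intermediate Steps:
$b = -35$ ($b = -14 - 21 = -35$)
$- 953 b = \left(-953\right) \left(-35\right) = 33355$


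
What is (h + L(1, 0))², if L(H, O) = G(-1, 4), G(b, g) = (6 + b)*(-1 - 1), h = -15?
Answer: 625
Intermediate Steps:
G(b, g) = -12 - 2*b (G(b, g) = (6 + b)*(-2) = -12 - 2*b)
L(H, O) = -10 (L(H, O) = -12 - 2*(-1) = -12 + 2 = -10)
(h + L(1, 0))² = (-15 - 10)² = (-25)² = 625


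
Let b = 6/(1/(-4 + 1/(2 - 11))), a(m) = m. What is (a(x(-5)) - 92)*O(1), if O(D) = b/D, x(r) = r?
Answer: 7178/3 ≈ 2392.7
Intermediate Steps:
b = -74/3 (b = 6/(1/(-4 + 1/(-9))) = 6/(1/(-4 - ⅑)) = 6/(1/(-37/9)) = 6/(-9/37) = 6*(-37/9) = -74/3 ≈ -24.667)
O(D) = -74/(3*D)
(a(x(-5)) - 92)*O(1) = (-5 - 92)*(-74/3/1) = -(-7178)/3 = -97*(-74/3) = 7178/3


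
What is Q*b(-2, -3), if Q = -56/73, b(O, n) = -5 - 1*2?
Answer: 392/73 ≈ 5.3699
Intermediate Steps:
b(O, n) = -7 (b(O, n) = -5 - 2 = -7)
Q = -56/73 (Q = -56*1/73 = -56/73 ≈ -0.76712)
Q*b(-2, -3) = -56/73*(-7) = 392/73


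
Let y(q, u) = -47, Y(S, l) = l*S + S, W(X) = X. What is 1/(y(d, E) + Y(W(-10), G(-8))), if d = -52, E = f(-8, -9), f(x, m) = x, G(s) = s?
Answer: 1/23 ≈ 0.043478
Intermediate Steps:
Y(S, l) = S + S*l (Y(S, l) = S*l + S = S + S*l)
E = -8
1/(y(d, E) + Y(W(-10), G(-8))) = 1/(-47 - 10*(1 - 8)) = 1/(-47 - 10*(-7)) = 1/(-47 + 70) = 1/23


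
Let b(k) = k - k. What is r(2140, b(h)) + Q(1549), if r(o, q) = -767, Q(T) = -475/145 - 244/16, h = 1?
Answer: -91121/116 ≈ -785.53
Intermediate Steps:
b(k) = 0
Q(T) = -2149/116 (Q(T) = -475*1/145 - 244*1/16 = -95/29 - 61/4 = -2149/116)
r(2140, b(h)) + Q(1549) = -767 - 2149/116 = -91121/116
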